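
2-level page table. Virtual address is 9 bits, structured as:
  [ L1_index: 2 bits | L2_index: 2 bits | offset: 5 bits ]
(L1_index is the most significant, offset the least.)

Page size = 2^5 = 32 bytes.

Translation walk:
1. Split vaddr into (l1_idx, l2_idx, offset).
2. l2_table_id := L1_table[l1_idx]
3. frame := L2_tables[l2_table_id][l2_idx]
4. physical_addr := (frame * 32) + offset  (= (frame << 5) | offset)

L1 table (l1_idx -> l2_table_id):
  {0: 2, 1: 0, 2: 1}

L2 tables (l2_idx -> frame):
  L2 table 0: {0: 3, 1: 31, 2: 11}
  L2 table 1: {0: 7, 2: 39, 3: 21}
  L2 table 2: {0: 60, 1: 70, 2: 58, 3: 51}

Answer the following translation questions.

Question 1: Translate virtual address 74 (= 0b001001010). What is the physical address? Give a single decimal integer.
vaddr = 74 = 0b001001010
Split: l1_idx=0, l2_idx=2, offset=10
L1[0] = 2
L2[2][2] = 58
paddr = 58 * 32 + 10 = 1866

Answer: 1866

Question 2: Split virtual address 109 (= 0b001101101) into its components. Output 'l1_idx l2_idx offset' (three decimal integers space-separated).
vaddr = 109 = 0b001101101
  top 2 bits -> l1_idx = 0
  next 2 bits -> l2_idx = 3
  bottom 5 bits -> offset = 13

Answer: 0 3 13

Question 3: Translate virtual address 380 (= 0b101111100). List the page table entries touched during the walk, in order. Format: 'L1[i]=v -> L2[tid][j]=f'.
Answer: L1[2]=1 -> L2[1][3]=21

Derivation:
vaddr = 380 = 0b101111100
Split: l1_idx=2, l2_idx=3, offset=28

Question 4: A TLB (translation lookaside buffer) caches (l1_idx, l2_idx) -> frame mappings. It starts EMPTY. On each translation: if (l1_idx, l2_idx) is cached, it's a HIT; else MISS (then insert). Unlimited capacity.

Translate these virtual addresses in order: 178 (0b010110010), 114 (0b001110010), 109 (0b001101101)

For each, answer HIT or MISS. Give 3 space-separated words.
Answer: MISS MISS HIT

Derivation:
vaddr=178: (1,1) not in TLB -> MISS, insert
vaddr=114: (0,3) not in TLB -> MISS, insert
vaddr=109: (0,3) in TLB -> HIT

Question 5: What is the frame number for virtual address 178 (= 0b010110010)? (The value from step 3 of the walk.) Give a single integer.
vaddr = 178: l1_idx=1, l2_idx=1
L1[1] = 0; L2[0][1] = 31

Answer: 31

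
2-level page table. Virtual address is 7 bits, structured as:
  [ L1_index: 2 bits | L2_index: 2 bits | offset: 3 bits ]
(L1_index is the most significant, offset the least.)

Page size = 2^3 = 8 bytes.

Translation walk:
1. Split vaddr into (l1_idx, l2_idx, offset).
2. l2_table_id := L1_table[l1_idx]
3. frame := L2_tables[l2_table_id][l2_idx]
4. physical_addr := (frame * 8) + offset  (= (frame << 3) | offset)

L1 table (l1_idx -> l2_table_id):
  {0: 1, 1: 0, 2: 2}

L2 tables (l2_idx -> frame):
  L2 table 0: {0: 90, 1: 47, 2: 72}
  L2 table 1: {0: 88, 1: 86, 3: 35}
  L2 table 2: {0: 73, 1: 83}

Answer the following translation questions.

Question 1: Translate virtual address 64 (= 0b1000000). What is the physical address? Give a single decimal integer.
vaddr = 64 = 0b1000000
Split: l1_idx=2, l2_idx=0, offset=0
L1[2] = 2
L2[2][0] = 73
paddr = 73 * 8 + 0 = 584

Answer: 584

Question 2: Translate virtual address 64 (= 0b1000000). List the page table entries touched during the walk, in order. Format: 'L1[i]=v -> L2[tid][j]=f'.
Answer: L1[2]=2 -> L2[2][0]=73

Derivation:
vaddr = 64 = 0b1000000
Split: l1_idx=2, l2_idx=0, offset=0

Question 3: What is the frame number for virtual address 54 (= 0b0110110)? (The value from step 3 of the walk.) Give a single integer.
vaddr = 54: l1_idx=1, l2_idx=2
L1[1] = 0; L2[0][2] = 72

Answer: 72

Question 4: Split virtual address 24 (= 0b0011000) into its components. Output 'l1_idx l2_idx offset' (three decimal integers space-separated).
vaddr = 24 = 0b0011000
  top 2 bits -> l1_idx = 0
  next 2 bits -> l2_idx = 3
  bottom 3 bits -> offset = 0

Answer: 0 3 0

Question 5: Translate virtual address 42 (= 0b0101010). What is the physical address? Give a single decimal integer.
Answer: 378

Derivation:
vaddr = 42 = 0b0101010
Split: l1_idx=1, l2_idx=1, offset=2
L1[1] = 0
L2[0][1] = 47
paddr = 47 * 8 + 2 = 378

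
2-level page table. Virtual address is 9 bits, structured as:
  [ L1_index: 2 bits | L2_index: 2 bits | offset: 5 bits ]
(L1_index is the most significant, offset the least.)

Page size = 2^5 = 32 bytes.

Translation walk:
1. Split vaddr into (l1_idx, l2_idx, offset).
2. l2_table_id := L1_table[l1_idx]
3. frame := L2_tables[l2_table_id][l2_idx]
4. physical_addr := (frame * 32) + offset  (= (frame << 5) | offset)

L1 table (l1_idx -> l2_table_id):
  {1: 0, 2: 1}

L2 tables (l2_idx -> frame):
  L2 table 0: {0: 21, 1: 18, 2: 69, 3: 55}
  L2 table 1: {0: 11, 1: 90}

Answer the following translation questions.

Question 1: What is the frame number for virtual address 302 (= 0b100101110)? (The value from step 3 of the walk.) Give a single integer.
Answer: 90

Derivation:
vaddr = 302: l1_idx=2, l2_idx=1
L1[2] = 1; L2[1][1] = 90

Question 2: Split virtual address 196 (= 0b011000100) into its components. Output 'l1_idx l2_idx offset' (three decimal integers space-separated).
vaddr = 196 = 0b011000100
  top 2 bits -> l1_idx = 1
  next 2 bits -> l2_idx = 2
  bottom 5 bits -> offset = 4

Answer: 1 2 4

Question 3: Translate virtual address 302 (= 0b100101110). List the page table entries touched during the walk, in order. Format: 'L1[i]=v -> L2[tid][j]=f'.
vaddr = 302 = 0b100101110
Split: l1_idx=2, l2_idx=1, offset=14

Answer: L1[2]=1 -> L2[1][1]=90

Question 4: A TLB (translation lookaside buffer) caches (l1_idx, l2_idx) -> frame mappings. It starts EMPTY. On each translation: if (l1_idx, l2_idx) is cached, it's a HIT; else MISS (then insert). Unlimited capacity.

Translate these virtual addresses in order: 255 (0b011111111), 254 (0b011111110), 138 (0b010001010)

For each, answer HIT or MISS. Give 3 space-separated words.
Answer: MISS HIT MISS

Derivation:
vaddr=255: (1,3) not in TLB -> MISS, insert
vaddr=254: (1,3) in TLB -> HIT
vaddr=138: (1,0) not in TLB -> MISS, insert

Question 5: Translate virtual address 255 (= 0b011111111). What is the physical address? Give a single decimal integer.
Answer: 1791

Derivation:
vaddr = 255 = 0b011111111
Split: l1_idx=1, l2_idx=3, offset=31
L1[1] = 0
L2[0][3] = 55
paddr = 55 * 32 + 31 = 1791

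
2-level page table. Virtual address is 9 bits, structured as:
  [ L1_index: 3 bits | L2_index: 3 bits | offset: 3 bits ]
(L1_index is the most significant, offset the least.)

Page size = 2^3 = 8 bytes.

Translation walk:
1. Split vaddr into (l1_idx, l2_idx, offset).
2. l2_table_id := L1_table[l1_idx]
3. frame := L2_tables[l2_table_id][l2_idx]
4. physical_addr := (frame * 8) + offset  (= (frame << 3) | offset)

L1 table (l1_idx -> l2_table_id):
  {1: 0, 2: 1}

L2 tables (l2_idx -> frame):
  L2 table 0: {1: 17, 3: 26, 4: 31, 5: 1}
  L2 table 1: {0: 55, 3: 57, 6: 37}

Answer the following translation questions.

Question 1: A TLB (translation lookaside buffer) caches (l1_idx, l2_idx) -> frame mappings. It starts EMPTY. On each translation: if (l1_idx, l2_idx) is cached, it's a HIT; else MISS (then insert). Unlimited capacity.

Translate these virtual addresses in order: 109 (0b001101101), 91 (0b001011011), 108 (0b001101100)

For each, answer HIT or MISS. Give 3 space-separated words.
vaddr=109: (1,5) not in TLB -> MISS, insert
vaddr=91: (1,3) not in TLB -> MISS, insert
vaddr=108: (1,5) in TLB -> HIT

Answer: MISS MISS HIT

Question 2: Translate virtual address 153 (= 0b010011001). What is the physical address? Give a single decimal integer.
Answer: 457

Derivation:
vaddr = 153 = 0b010011001
Split: l1_idx=2, l2_idx=3, offset=1
L1[2] = 1
L2[1][3] = 57
paddr = 57 * 8 + 1 = 457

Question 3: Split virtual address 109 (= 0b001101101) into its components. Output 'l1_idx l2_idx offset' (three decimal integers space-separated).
Answer: 1 5 5

Derivation:
vaddr = 109 = 0b001101101
  top 3 bits -> l1_idx = 1
  next 3 bits -> l2_idx = 5
  bottom 3 bits -> offset = 5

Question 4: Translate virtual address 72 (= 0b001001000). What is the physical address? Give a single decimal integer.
Answer: 136

Derivation:
vaddr = 72 = 0b001001000
Split: l1_idx=1, l2_idx=1, offset=0
L1[1] = 0
L2[0][1] = 17
paddr = 17 * 8 + 0 = 136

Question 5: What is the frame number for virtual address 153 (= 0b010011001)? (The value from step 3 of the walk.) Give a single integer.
vaddr = 153: l1_idx=2, l2_idx=3
L1[2] = 1; L2[1][3] = 57

Answer: 57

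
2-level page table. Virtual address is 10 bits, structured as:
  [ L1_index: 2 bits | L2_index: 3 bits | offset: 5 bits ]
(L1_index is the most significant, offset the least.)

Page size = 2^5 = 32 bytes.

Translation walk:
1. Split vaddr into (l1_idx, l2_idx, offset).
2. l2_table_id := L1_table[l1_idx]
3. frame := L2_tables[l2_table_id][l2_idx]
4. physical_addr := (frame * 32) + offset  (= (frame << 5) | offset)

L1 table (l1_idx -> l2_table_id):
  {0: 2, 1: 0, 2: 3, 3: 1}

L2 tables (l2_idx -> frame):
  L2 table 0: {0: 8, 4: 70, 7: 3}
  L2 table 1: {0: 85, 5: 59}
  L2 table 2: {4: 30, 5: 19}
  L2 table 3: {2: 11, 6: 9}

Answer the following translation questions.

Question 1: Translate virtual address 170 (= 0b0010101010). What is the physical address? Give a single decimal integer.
Answer: 618

Derivation:
vaddr = 170 = 0b0010101010
Split: l1_idx=0, l2_idx=5, offset=10
L1[0] = 2
L2[2][5] = 19
paddr = 19 * 32 + 10 = 618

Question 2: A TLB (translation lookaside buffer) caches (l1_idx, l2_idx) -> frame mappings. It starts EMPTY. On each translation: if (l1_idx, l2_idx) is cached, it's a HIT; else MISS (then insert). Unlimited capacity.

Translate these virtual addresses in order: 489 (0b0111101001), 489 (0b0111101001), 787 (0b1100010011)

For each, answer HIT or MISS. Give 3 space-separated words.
Answer: MISS HIT MISS

Derivation:
vaddr=489: (1,7) not in TLB -> MISS, insert
vaddr=489: (1,7) in TLB -> HIT
vaddr=787: (3,0) not in TLB -> MISS, insert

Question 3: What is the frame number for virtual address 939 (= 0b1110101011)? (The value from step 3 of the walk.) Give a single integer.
Answer: 59

Derivation:
vaddr = 939: l1_idx=3, l2_idx=5
L1[3] = 1; L2[1][5] = 59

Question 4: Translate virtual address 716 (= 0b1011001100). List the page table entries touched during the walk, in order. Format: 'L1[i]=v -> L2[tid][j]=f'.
Answer: L1[2]=3 -> L2[3][6]=9

Derivation:
vaddr = 716 = 0b1011001100
Split: l1_idx=2, l2_idx=6, offset=12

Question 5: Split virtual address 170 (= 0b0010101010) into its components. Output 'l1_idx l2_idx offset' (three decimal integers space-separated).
Answer: 0 5 10

Derivation:
vaddr = 170 = 0b0010101010
  top 2 bits -> l1_idx = 0
  next 3 bits -> l2_idx = 5
  bottom 5 bits -> offset = 10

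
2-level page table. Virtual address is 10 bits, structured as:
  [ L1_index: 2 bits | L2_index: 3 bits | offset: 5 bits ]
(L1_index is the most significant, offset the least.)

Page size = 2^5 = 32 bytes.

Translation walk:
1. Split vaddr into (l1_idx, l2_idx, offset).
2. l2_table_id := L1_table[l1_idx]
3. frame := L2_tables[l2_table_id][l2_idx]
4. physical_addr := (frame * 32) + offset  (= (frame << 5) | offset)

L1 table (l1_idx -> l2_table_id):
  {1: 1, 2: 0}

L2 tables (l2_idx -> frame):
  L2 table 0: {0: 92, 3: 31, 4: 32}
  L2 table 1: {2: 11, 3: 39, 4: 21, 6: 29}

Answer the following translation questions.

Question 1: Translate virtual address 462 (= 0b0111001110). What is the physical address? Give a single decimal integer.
Answer: 942

Derivation:
vaddr = 462 = 0b0111001110
Split: l1_idx=1, l2_idx=6, offset=14
L1[1] = 1
L2[1][6] = 29
paddr = 29 * 32 + 14 = 942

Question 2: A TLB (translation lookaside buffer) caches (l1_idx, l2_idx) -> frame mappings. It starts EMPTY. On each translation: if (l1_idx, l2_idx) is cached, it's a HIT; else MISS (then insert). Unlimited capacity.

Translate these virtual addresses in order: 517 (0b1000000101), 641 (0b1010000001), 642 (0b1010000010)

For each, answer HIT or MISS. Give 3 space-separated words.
vaddr=517: (2,0) not in TLB -> MISS, insert
vaddr=641: (2,4) not in TLB -> MISS, insert
vaddr=642: (2,4) in TLB -> HIT

Answer: MISS MISS HIT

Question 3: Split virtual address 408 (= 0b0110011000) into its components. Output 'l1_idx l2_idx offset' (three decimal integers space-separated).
vaddr = 408 = 0b0110011000
  top 2 bits -> l1_idx = 1
  next 3 bits -> l2_idx = 4
  bottom 5 bits -> offset = 24

Answer: 1 4 24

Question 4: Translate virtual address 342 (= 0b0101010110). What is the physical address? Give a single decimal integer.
vaddr = 342 = 0b0101010110
Split: l1_idx=1, l2_idx=2, offset=22
L1[1] = 1
L2[1][2] = 11
paddr = 11 * 32 + 22 = 374

Answer: 374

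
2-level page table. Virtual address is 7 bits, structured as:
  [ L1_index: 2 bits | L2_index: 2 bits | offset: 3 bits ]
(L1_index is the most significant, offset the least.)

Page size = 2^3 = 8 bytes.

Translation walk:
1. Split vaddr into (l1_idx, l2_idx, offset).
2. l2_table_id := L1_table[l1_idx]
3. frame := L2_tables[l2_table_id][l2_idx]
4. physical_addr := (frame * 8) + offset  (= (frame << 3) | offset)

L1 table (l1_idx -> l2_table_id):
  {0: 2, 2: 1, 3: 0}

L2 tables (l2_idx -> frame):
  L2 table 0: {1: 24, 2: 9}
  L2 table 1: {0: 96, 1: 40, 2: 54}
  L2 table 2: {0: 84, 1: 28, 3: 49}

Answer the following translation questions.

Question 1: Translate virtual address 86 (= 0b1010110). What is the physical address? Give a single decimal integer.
vaddr = 86 = 0b1010110
Split: l1_idx=2, l2_idx=2, offset=6
L1[2] = 1
L2[1][2] = 54
paddr = 54 * 8 + 6 = 438

Answer: 438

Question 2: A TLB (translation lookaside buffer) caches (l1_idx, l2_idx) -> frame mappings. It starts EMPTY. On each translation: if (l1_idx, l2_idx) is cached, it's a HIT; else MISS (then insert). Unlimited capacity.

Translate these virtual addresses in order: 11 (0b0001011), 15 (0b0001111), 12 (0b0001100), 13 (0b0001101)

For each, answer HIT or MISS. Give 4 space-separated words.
vaddr=11: (0,1) not in TLB -> MISS, insert
vaddr=15: (0,1) in TLB -> HIT
vaddr=12: (0,1) in TLB -> HIT
vaddr=13: (0,1) in TLB -> HIT

Answer: MISS HIT HIT HIT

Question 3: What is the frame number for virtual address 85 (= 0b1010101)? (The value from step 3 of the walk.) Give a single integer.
Answer: 54

Derivation:
vaddr = 85: l1_idx=2, l2_idx=2
L1[2] = 1; L2[1][2] = 54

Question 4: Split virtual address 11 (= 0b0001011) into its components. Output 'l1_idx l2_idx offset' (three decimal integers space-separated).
vaddr = 11 = 0b0001011
  top 2 bits -> l1_idx = 0
  next 2 bits -> l2_idx = 1
  bottom 3 bits -> offset = 3

Answer: 0 1 3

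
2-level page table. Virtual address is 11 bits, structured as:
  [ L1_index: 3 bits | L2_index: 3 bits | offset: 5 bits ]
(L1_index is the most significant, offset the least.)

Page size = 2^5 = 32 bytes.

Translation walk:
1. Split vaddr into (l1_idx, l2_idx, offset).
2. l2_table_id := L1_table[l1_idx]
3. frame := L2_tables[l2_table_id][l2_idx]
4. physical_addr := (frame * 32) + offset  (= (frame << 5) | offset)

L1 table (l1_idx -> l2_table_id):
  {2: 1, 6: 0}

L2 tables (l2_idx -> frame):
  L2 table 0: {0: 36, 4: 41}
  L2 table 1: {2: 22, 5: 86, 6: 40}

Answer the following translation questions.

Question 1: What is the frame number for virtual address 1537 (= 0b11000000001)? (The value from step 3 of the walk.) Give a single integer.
vaddr = 1537: l1_idx=6, l2_idx=0
L1[6] = 0; L2[0][0] = 36

Answer: 36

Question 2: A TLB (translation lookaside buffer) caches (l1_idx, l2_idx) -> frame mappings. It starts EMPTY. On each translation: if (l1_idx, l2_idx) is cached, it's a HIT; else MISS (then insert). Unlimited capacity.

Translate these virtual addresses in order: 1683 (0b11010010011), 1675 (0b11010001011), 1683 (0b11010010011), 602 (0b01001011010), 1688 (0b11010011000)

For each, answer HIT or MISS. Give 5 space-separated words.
vaddr=1683: (6,4) not in TLB -> MISS, insert
vaddr=1675: (6,4) in TLB -> HIT
vaddr=1683: (6,4) in TLB -> HIT
vaddr=602: (2,2) not in TLB -> MISS, insert
vaddr=1688: (6,4) in TLB -> HIT

Answer: MISS HIT HIT MISS HIT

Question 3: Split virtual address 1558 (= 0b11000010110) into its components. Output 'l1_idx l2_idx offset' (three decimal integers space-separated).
Answer: 6 0 22

Derivation:
vaddr = 1558 = 0b11000010110
  top 3 bits -> l1_idx = 6
  next 3 bits -> l2_idx = 0
  bottom 5 bits -> offset = 22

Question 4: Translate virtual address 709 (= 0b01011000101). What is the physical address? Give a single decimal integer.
Answer: 1285

Derivation:
vaddr = 709 = 0b01011000101
Split: l1_idx=2, l2_idx=6, offset=5
L1[2] = 1
L2[1][6] = 40
paddr = 40 * 32 + 5 = 1285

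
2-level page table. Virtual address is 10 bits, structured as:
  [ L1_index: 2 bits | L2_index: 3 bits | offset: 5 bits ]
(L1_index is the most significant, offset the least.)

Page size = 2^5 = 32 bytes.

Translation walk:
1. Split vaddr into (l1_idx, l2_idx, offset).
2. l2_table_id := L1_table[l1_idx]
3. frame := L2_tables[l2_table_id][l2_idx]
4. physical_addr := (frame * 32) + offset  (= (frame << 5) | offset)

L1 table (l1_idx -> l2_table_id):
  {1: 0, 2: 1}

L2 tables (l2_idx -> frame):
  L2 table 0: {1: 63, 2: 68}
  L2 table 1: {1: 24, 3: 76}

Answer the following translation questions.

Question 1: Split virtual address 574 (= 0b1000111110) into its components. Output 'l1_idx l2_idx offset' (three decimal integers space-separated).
vaddr = 574 = 0b1000111110
  top 2 bits -> l1_idx = 2
  next 3 bits -> l2_idx = 1
  bottom 5 bits -> offset = 30

Answer: 2 1 30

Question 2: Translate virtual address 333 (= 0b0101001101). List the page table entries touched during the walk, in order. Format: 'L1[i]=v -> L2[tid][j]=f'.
vaddr = 333 = 0b0101001101
Split: l1_idx=1, l2_idx=2, offset=13

Answer: L1[1]=0 -> L2[0][2]=68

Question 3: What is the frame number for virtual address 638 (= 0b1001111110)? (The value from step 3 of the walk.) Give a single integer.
vaddr = 638: l1_idx=2, l2_idx=3
L1[2] = 1; L2[1][3] = 76

Answer: 76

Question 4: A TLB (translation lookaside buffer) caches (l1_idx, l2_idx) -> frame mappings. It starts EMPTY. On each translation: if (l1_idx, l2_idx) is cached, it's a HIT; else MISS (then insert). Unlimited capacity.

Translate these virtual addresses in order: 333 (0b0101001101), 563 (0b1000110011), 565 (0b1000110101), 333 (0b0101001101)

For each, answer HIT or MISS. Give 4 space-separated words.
vaddr=333: (1,2) not in TLB -> MISS, insert
vaddr=563: (2,1) not in TLB -> MISS, insert
vaddr=565: (2,1) in TLB -> HIT
vaddr=333: (1,2) in TLB -> HIT

Answer: MISS MISS HIT HIT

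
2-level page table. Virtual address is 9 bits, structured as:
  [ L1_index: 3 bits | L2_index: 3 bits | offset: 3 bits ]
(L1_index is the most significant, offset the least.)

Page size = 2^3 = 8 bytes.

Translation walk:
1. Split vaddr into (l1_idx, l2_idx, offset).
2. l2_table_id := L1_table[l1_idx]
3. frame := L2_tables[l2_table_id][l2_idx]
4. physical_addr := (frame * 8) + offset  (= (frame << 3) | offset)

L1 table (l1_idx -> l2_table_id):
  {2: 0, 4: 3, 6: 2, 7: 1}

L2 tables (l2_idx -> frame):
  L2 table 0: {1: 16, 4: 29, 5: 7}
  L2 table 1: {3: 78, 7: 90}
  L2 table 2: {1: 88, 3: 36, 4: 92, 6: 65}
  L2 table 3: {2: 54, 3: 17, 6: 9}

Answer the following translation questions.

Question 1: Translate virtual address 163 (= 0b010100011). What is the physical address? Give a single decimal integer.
vaddr = 163 = 0b010100011
Split: l1_idx=2, l2_idx=4, offset=3
L1[2] = 0
L2[0][4] = 29
paddr = 29 * 8 + 3 = 235

Answer: 235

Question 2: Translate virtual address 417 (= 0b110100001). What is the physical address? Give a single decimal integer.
vaddr = 417 = 0b110100001
Split: l1_idx=6, l2_idx=4, offset=1
L1[6] = 2
L2[2][4] = 92
paddr = 92 * 8 + 1 = 737

Answer: 737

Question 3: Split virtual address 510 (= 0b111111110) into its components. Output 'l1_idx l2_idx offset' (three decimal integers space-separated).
Answer: 7 7 6

Derivation:
vaddr = 510 = 0b111111110
  top 3 bits -> l1_idx = 7
  next 3 bits -> l2_idx = 7
  bottom 3 bits -> offset = 6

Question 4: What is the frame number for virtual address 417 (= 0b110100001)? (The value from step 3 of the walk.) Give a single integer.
Answer: 92

Derivation:
vaddr = 417: l1_idx=6, l2_idx=4
L1[6] = 2; L2[2][4] = 92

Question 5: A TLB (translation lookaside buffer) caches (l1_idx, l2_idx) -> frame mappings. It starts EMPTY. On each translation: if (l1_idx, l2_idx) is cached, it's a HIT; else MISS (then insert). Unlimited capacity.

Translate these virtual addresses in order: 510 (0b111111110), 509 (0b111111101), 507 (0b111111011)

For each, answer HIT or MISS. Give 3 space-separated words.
Answer: MISS HIT HIT

Derivation:
vaddr=510: (7,7) not in TLB -> MISS, insert
vaddr=509: (7,7) in TLB -> HIT
vaddr=507: (7,7) in TLB -> HIT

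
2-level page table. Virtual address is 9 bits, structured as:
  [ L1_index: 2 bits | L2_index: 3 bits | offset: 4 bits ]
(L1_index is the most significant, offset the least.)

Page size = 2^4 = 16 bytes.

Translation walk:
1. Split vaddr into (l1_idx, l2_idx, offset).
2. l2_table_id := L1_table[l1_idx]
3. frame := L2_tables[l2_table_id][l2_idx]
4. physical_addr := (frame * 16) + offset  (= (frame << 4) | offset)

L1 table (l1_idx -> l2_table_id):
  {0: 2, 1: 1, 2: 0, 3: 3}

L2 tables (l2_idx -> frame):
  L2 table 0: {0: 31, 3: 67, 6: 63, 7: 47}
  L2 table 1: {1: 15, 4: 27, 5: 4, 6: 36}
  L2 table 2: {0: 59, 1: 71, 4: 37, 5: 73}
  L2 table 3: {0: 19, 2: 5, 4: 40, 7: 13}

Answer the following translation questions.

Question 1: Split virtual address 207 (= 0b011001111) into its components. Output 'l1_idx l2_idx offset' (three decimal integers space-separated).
vaddr = 207 = 0b011001111
  top 2 bits -> l1_idx = 1
  next 3 bits -> l2_idx = 4
  bottom 4 bits -> offset = 15

Answer: 1 4 15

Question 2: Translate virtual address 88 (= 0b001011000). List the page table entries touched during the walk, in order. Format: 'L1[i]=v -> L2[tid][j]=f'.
vaddr = 88 = 0b001011000
Split: l1_idx=0, l2_idx=5, offset=8

Answer: L1[0]=2 -> L2[2][5]=73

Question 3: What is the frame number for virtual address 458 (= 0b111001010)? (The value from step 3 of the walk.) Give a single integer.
vaddr = 458: l1_idx=3, l2_idx=4
L1[3] = 3; L2[3][4] = 40

Answer: 40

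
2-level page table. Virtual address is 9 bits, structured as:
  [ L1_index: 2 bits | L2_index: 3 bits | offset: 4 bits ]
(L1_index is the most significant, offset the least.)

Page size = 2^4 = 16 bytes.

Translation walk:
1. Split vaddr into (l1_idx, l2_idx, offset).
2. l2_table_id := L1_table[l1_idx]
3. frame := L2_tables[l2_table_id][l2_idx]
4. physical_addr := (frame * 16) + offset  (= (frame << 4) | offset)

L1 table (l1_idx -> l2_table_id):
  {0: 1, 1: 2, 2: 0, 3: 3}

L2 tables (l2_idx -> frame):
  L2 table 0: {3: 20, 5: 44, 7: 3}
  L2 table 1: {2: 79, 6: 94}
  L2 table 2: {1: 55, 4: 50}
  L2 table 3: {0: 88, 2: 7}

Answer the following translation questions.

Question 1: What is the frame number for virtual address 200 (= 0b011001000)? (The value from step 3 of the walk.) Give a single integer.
Answer: 50

Derivation:
vaddr = 200: l1_idx=1, l2_idx=4
L1[1] = 2; L2[2][4] = 50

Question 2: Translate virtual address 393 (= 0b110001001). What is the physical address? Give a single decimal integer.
Answer: 1417

Derivation:
vaddr = 393 = 0b110001001
Split: l1_idx=3, l2_idx=0, offset=9
L1[3] = 3
L2[3][0] = 88
paddr = 88 * 16 + 9 = 1417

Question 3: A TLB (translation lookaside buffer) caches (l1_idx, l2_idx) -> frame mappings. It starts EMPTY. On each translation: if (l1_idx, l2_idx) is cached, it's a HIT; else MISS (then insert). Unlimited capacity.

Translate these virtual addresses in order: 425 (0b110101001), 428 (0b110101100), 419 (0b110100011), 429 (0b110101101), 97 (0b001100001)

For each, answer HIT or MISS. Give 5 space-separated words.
vaddr=425: (3,2) not in TLB -> MISS, insert
vaddr=428: (3,2) in TLB -> HIT
vaddr=419: (3,2) in TLB -> HIT
vaddr=429: (3,2) in TLB -> HIT
vaddr=97: (0,6) not in TLB -> MISS, insert

Answer: MISS HIT HIT HIT MISS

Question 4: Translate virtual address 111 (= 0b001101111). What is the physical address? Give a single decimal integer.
Answer: 1519

Derivation:
vaddr = 111 = 0b001101111
Split: l1_idx=0, l2_idx=6, offset=15
L1[0] = 1
L2[1][6] = 94
paddr = 94 * 16 + 15 = 1519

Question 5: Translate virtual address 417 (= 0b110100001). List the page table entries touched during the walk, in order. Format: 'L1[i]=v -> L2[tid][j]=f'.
Answer: L1[3]=3 -> L2[3][2]=7

Derivation:
vaddr = 417 = 0b110100001
Split: l1_idx=3, l2_idx=2, offset=1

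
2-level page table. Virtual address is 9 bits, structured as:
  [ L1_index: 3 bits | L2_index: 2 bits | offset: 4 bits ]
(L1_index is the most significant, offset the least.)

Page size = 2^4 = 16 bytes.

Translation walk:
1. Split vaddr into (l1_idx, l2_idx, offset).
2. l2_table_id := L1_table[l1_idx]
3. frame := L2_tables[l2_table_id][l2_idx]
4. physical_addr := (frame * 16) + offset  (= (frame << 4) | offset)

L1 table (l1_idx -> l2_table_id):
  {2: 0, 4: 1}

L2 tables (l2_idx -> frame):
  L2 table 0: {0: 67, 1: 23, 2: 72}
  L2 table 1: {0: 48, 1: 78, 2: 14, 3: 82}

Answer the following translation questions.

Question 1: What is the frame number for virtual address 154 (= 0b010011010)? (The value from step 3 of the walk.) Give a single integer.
Answer: 23

Derivation:
vaddr = 154: l1_idx=2, l2_idx=1
L1[2] = 0; L2[0][1] = 23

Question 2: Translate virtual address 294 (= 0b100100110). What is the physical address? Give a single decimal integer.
vaddr = 294 = 0b100100110
Split: l1_idx=4, l2_idx=2, offset=6
L1[4] = 1
L2[1][2] = 14
paddr = 14 * 16 + 6 = 230

Answer: 230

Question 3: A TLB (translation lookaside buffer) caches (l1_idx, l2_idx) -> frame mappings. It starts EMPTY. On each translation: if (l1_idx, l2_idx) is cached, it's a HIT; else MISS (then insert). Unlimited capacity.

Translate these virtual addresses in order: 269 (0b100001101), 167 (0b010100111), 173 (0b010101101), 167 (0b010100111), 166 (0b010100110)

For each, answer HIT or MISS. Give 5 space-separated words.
Answer: MISS MISS HIT HIT HIT

Derivation:
vaddr=269: (4,0) not in TLB -> MISS, insert
vaddr=167: (2,2) not in TLB -> MISS, insert
vaddr=173: (2,2) in TLB -> HIT
vaddr=167: (2,2) in TLB -> HIT
vaddr=166: (2,2) in TLB -> HIT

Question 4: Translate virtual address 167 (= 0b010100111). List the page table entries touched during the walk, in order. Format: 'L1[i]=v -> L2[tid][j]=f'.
Answer: L1[2]=0 -> L2[0][2]=72

Derivation:
vaddr = 167 = 0b010100111
Split: l1_idx=2, l2_idx=2, offset=7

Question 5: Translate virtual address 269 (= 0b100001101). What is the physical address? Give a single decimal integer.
Answer: 781

Derivation:
vaddr = 269 = 0b100001101
Split: l1_idx=4, l2_idx=0, offset=13
L1[4] = 1
L2[1][0] = 48
paddr = 48 * 16 + 13 = 781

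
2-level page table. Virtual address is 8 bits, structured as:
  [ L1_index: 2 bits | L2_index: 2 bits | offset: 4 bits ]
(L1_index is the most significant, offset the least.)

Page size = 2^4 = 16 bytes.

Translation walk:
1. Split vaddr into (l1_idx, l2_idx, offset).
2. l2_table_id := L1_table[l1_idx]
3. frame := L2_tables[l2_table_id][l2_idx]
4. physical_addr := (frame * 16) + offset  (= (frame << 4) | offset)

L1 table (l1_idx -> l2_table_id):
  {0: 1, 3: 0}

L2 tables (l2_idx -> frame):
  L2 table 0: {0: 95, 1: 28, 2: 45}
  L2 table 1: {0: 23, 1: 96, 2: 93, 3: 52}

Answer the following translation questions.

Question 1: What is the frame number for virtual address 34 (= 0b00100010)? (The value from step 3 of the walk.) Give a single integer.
Answer: 93

Derivation:
vaddr = 34: l1_idx=0, l2_idx=2
L1[0] = 1; L2[1][2] = 93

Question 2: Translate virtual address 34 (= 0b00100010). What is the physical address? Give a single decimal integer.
vaddr = 34 = 0b00100010
Split: l1_idx=0, l2_idx=2, offset=2
L1[0] = 1
L2[1][2] = 93
paddr = 93 * 16 + 2 = 1490

Answer: 1490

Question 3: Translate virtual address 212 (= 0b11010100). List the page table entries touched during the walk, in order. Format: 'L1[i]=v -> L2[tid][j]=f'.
Answer: L1[3]=0 -> L2[0][1]=28

Derivation:
vaddr = 212 = 0b11010100
Split: l1_idx=3, l2_idx=1, offset=4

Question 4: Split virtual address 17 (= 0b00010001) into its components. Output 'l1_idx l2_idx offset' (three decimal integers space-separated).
vaddr = 17 = 0b00010001
  top 2 bits -> l1_idx = 0
  next 2 bits -> l2_idx = 1
  bottom 4 bits -> offset = 1

Answer: 0 1 1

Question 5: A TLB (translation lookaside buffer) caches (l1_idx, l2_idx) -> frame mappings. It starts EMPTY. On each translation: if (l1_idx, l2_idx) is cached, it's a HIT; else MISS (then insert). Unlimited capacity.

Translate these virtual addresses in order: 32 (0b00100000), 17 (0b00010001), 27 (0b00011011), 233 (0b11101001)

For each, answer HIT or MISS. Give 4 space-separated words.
Answer: MISS MISS HIT MISS

Derivation:
vaddr=32: (0,2) not in TLB -> MISS, insert
vaddr=17: (0,1) not in TLB -> MISS, insert
vaddr=27: (0,1) in TLB -> HIT
vaddr=233: (3,2) not in TLB -> MISS, insert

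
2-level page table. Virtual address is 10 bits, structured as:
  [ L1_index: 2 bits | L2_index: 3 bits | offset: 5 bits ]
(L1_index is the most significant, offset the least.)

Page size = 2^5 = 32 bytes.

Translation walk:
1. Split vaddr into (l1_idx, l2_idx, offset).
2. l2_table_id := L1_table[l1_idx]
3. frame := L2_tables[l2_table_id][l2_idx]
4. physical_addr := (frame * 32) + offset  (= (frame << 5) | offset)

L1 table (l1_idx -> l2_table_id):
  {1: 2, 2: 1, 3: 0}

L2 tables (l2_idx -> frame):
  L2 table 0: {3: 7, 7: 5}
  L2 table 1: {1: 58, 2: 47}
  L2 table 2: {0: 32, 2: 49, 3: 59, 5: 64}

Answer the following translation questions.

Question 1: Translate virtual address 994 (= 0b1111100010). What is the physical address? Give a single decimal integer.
vaddr = 994 = 0b1111100010
Split: l1_idx=3, l2_idx=7, offset=2
L1[3] = 0
L2[0][7] = 5
paddr = 5 * 32 + 2 = 162

Answer: 162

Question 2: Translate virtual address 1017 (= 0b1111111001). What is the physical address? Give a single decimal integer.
vaddr = 1017 = 0b1111111001
Split: l1_idx=3, l2_idx=7, offset=25
L1[3] = 0
L2[0][7] = 5
paddr = 5 * 32 + 25 = 185

Answer: 185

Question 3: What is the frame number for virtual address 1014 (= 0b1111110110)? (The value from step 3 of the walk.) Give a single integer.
Answer: 5

Derivation:
vaddr = 1014: l1_idx=3, l2_idx=7
L1[3] = 0; L2[0][7] = 5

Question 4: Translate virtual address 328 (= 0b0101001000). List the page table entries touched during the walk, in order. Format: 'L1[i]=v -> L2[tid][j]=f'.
Answer: L1[1]=2 -> L2[2][2]=49

Derivation:
vaddr = 328 = 0b0101001000
Split: l1_idx=1, l2_idx=2, offset=8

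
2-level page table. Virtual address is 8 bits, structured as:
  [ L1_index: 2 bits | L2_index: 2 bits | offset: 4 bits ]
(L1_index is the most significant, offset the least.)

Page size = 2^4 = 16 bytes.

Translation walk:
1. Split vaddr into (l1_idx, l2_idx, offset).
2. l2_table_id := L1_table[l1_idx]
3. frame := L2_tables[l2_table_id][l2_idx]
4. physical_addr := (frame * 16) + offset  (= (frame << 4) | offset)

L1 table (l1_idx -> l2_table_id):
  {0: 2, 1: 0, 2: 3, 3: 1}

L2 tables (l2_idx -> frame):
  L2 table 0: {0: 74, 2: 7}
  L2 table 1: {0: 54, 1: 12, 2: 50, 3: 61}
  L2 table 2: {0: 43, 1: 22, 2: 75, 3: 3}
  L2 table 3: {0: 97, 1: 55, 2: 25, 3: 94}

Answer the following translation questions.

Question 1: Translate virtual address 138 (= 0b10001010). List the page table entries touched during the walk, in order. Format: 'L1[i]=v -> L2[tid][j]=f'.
Answer: L1[2]=3 -> L2[3][0]=97

Derivation:
vaddr = 138 = 0b10001010
Split: l1_idx=2, l2_idx=0, offset=10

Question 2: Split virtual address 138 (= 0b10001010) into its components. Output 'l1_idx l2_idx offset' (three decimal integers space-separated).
Answer: 2 0 10

Derivation:
vaddr = 138 = 0b10001010
  top 2 bits -> l1_idx = 2
  next 2 bits -> l2_idx = 0
  bottom 4 bits -> offset = 10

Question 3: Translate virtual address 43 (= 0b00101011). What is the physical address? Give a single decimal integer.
vaddr = 43 = 0b00101011
Split: l1_idx=0, l2_idx=2, offset=11
L1[0] = 2
L2[2][2] = 75
paddr = 75 * 16 + 11 = 1211

Answer: 1211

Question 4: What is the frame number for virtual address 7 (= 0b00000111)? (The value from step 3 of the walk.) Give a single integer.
vaddr = 7: l1_idx=0, l2_idx=0
L1[0] = 2; L2[2][0] = 43

Answer: 43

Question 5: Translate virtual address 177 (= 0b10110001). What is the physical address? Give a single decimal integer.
vaddr = 177 = 0b10110001
Split: l1_idx=2, l2_idx=3, offset=1
L1[2] = 3
L2[3][3] = 94
paddr = 94 * 16 + 1 = 1505

Answer: 1505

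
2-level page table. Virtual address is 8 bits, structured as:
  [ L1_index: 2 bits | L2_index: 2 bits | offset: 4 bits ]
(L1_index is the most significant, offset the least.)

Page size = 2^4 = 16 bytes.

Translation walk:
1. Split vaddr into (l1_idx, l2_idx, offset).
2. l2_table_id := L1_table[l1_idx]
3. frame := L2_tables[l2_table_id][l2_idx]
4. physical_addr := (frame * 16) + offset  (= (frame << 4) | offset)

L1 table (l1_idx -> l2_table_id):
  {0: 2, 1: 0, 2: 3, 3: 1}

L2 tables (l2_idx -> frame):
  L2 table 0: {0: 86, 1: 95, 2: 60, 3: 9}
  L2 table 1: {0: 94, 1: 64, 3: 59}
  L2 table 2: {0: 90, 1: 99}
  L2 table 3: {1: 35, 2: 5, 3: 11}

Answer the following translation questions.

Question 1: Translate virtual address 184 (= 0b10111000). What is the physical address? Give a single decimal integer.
vaddr = 184 = 0b10111000
Split: l1_idx=2, l2_idx=3, offset=8
L1[2] = 3
L2[3][3] = 11
paddr = 11 * 16 + 8 = 184

Answer: 184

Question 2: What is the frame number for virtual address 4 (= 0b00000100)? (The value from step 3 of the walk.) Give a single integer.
vaddr = 4: l1_idx=0, l2_idx=0
L1[0] = 2; L2[2][0] = 90

Answer: 90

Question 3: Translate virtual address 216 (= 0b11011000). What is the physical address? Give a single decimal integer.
vaddr = 216 = 0b11011000
Split: l1_idx=3, l2_idx=1, offset=8
L1[3] = 1
L2[1][1] = 64
paddr = 64 * 16 + 8 = 1032

Answer: 1032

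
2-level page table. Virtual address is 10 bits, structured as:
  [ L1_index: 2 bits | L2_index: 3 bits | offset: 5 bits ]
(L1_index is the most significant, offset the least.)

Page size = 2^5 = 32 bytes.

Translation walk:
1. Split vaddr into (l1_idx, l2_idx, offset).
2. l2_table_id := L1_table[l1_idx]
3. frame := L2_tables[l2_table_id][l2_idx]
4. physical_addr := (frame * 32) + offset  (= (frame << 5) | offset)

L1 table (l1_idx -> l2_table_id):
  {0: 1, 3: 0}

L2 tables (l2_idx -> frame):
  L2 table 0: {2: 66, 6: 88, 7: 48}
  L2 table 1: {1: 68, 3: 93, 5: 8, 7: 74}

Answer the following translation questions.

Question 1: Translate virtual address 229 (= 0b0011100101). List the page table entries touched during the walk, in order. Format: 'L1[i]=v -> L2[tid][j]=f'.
Answer: L1[0]=1 -> L2[1][7]=74

Derivation:
vaddr = 229 = 0b0011100101
Split: l1_idx=0, l2_idx=7, offset=5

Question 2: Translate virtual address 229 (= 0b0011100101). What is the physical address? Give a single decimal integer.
Answer: 2373

Derivation:
vaddr = 229 = 0b0011100101
Split: l1_idx=0, l2_idx=7, offset=5
L1[0] = 1
L2[1][7] = 74
paddr = 74 * 32 + 5 = 2373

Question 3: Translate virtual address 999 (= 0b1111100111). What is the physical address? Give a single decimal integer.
vaddr = 999 = 0b1111100111
Split: l1_idx=3, l2_idx=7, offset=7
L1[3] = 0
L2[0][7] = 48
paddr = 48 * 32 + 7 = 1543

Answer: 1543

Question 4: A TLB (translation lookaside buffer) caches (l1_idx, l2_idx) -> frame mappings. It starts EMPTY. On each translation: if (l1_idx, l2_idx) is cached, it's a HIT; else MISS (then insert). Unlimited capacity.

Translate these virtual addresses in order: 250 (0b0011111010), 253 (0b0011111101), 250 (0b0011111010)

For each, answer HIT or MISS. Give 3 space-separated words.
vaddr=250: (0,7) not in TLB -> MISS, insert
vaddr=253: (0,7) in TLB -> HIT
vaddr=250: (0,7) in TLB -> HIT

Answer: MISS HIT HIT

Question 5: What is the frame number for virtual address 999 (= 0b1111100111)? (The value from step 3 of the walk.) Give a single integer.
vaddr = 999: l1_idx=3, l2_idx=7
L1[3] = 0; L2[0][7] = 48

Answer: 48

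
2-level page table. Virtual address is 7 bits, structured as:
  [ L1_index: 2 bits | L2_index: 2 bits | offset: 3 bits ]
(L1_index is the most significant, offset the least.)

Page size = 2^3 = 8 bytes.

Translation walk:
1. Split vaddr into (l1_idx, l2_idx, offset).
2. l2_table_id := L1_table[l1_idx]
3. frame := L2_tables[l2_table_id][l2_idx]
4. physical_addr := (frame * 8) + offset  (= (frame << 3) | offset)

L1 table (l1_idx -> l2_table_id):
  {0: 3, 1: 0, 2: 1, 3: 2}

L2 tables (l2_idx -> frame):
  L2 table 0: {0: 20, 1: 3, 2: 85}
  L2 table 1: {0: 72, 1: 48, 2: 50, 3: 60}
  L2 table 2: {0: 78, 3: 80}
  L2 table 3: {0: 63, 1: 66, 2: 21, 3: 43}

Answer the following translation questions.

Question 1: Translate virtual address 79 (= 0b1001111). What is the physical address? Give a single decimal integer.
vaddr = 79 = 0b1001111
Split: l1_idx=2, l2_idx=1, offset=7
L1[2] = 1
L2[1][1] = 48
paddr = 48 * 8 + 7 = 391

Answer: 391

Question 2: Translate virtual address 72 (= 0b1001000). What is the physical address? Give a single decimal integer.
vaddr = 72 = 0b1001000
Split: l1_idx=2, l2_idx=1, offset=0
L1[2] = 1
L2[1][1] = 48
paddr = 48 * 8 + 0 = 384

Answer: 384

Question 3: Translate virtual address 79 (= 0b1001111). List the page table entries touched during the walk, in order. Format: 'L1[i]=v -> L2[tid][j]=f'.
Answer: L1[2]=1 -> L2[1][1]=48

Derivation:
vaddr = 79 = 0b1001111
Split: l1_idx=2, l2_idx=1, offset=7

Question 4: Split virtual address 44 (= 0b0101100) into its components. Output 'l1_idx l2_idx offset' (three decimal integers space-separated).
vaddr = 44 = 0b0101100
  top 2 bits -> l1_idx = 1
  next 2 bits -> l2_idx = 1
  bottom 3 bits -> offset = 4

Answer: 1 1 4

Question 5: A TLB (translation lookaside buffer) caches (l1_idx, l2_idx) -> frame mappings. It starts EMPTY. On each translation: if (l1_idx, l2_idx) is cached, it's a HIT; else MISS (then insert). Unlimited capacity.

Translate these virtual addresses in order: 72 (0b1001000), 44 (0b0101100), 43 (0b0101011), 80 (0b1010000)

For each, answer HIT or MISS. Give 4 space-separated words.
vaddr=72: (2,1) not in TLB -> MISS, insert
vaddr=44: (1,1) not in TLB -> MISS, insert
vaddr=43: (1,1) in TLB -> HIT
vaddr=80: (2,2) not in TLB -> MISS, insert

Answer: MISS MISS HIT MISS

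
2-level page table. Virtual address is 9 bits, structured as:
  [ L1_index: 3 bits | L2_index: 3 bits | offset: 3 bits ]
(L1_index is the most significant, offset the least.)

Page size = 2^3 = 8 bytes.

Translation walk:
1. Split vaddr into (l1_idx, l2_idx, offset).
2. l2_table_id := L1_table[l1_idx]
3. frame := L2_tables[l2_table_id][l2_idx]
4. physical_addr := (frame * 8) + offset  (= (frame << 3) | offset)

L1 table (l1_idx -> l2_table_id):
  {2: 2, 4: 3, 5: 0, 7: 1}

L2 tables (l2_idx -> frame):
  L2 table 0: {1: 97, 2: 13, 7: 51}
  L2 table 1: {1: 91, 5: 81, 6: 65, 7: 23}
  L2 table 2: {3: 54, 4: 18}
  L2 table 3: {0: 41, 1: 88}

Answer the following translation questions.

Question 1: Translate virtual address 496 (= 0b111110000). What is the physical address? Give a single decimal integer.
vaddr = 496 = 0b111110000
Split: l1_idx=7, l2_idx=6, offset=0
L1[7] = 1
L2[1][6] = 65
paddr = 65 * 8 + 0 = 520

Answer: 520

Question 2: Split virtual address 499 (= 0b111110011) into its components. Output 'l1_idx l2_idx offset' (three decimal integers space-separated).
vaddr = 499 = 0b111110011
  top 3 bits -> l1_idx = 7
  next 3 bits -> l2_idx = 6
  bottom 3 bits -> offset = 3

Answer: 7 6 3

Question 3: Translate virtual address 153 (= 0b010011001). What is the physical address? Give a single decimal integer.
vaddr = 153 = 0b010011001
Split: l1_idx=2, l2_idx=3, offset=1
L1[2] = 2
L2[2][3] = 54
paddr = 54 * 8 + 1 = 433

Answer: 433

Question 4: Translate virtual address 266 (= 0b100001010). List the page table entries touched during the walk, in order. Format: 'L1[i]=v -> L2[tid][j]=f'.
vaddr = 266 = 0b100001010
Split: l1_idx=4, l2_idx=1, offset=2

Answer: L1[4]=3 -> L2[3][1]=88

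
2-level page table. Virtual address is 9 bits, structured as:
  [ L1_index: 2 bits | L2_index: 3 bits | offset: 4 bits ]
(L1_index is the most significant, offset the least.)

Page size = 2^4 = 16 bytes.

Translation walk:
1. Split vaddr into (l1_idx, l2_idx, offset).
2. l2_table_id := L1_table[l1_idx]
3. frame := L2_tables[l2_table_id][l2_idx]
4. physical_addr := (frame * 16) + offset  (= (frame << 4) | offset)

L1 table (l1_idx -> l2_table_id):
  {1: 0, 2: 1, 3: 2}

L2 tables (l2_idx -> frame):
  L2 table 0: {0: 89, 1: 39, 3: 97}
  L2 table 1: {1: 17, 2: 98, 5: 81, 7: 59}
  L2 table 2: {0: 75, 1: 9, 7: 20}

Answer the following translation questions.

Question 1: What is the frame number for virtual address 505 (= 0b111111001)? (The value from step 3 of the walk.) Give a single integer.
Answer: 20

Derivation:
vaddr = 505: l1_idx=3, l2_idx=7
L1[3] = 2; L2[2][7] = 20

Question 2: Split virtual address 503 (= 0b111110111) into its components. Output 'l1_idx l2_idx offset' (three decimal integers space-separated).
Answer: 3 7 7

Derivation:
vaddr = 503 = 0b111110111
  top 2 bits -> l1_idx = 3
  next 3 bits -> l2_idx = 7
  bottom 4 bits -> offset = 7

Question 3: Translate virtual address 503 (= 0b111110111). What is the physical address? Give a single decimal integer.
vaddr = 503 = 0b111110111
Split: l1_idx=3, l2_idx=7, offset=7
L1[3] = 2
L2[2][7] = 20
paddr = 20 * 16 + 7 = 327

Answer: 327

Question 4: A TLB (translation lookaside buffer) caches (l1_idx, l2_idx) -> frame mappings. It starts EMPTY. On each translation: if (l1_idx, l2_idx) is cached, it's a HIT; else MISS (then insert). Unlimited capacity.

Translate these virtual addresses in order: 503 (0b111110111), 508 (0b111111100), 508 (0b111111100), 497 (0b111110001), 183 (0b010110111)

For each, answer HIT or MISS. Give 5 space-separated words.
vaddr=503: (3,7) not in TLB -> MISS, insert
vaddr=508: (3,7) in TLB -> HIT
vaddr=508: (3,7) in TLB -> HIT
vaddr=497: (3,7) in TLB -> HIT
vaddr=183: (1,3) not in TLB -> MISS, insert

Answer: MISS HIT HIT HIT MISS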